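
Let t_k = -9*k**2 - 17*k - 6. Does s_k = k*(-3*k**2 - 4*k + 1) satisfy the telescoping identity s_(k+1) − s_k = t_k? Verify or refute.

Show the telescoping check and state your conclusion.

s_(k+1) = -(k + 1)*(4*k + 3*(k + 1)**2 + 3)
s_(k+1) − s_k = -9*k**2 - 17*k - 6
(s_(k+1) − s_k) − t_k = 0

Valid: the claim telescopes to t_k.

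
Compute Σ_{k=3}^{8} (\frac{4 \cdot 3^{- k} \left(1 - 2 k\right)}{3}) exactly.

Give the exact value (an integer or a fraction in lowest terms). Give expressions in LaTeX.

Ratio r(k) = (2*k + 1)/(3*(2*k - 1)).
So A=1/3 and B=1, with C=k - 1/2.
f must satisfy (1/3)·f(k+1) − (1)·f(k) = k - 1/2.
d = 1 from the (0,0,1) case.
Solving with deg f ≤ 1: f(k) = -3*k/2.
Certificate R = B(k−1)f/C = -3*k/(2*k - 1) gives s_k = 4*k/3**k.
Check: Δs_k = 4*(1 - 2*k)/(3*3**k). ✓
Telescoping: Σ = s_(9) − s_(3) = 4/2187 − (4/9) = -968/2187.

Σ = -968/2187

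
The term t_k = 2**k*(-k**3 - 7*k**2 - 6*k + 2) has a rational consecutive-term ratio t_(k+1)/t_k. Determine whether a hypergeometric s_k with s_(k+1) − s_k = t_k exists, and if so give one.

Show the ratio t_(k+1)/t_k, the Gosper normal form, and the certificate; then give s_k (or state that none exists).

The ratio is 2*(k**3 + 10*k**2 + 23*k + 12)/(k**3 + 7*k**2 + 6*k - 2).
Gosper form: A/B · C(k+1)/C(k) with A=2, B=1, C=k**3 + 7*k**2 + 6*k - 2.
Key eq: (2)·f(k+1) = (1)·f(k) + (k**3 + 7*k**2 + 6*k - 2).
From deg A=0, deg B=0, deg C=3: d=3.
A polynomial solution: f(k) = (k - 1)*(k**2 + 2*k - 2).
R(k) = B(k−1)·f(k)/C(k) = (k - 1)*(k**2 + 2*k - 2)/(k**3 + 7*k**2 + 6*k - 2); s_k = R·t_k = 2**k*(-k**3 - k**2 + 4*k - 2).
Verify: 2**k*(-k**3 - 7*k**2 - 6*k + 2) matches t_k.

s_k = 2**k*(-k**3 - k**2 + 4*k - 2)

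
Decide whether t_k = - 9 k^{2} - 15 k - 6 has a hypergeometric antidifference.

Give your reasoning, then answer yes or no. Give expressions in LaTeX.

Yes. s_k = 3 k^{2} \left(- k - 1\right).

t_(k+1)/t_k = (3*k**2 + 11*k + 10)/(3*k**2 + 5*k + 2).
Factor: A=1; B=1; C=k**2 + 5*k/3 + 2/3.
Key eq: (1)·f(k+1) = (1)·f(k) + (k**2 + 5*k/3 + 2/3).
Bound: deg f ≤ 3.
Match coefficients ⇒ f(k) = k**2*(k + 1)/3.
So s_k = (B(k−1)f/C)·t_k = (k**2/(3*k + 2))·t_k = 3*k**2*(-k - 1).
Verify: -9*k**2 - 15*k - 6 matches t_k.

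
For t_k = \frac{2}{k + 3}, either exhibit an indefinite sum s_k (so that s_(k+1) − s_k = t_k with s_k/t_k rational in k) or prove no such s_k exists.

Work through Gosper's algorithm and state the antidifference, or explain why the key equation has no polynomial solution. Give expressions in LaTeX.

none — t_k is not Gosper-summable

Compute t_(k+1)/t_k: get (k + 3)/(k + 4).
So A=k + 3 and B=k + 4, with C=1.
Need (k + 3)·f(k+1) − (k + 3)·f(k) = 1.
From deg A=1, deg B=1, deg C=0: d=0.
Write f(k) = c0. Then LHS − RHS = -1, requiring -1 = 0: contradictory. No certificate.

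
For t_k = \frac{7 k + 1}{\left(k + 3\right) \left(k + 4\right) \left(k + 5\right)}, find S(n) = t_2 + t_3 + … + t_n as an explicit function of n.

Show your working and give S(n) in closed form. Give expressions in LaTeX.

S(n) = \frac{5 n^{2} + 3 n - 8}{6 \left(n^{2} + 9 n + 20\right)}

t_(k+1)/t_k = (k + 3)*(7*k + 8)/((k + 6)*(7*k + 1)).
So A=k + 3 and B=k + 6, with C=k + 1/7.
Key eq: (k + 3)·f(k+1) = (k + 5)·f(k) + (k + 1/7).
Bound: deg f ≤ 2.
A polynomial solution: f(k) = k*(11*k - 7)/84.
R(k) = B(k−1)·f(k)/C(k) = k*(k + 5)*(11*k - 7)/(12*(7*k + 1)); s_k = R·t_k = k*(11*k - 7)/(12*(k + 3)*(k + 4)).
s_(k+1) − s_k = (7*k + 1)/(k**3 + 12*k**2 + 47*k + 60) = t_k.
s_(n+1) = (11*n**2 + 15*n + 4)/(12*(n**2 + 9*n + 20)) and s_(2) = 1/12, so S(n) = (5*n**2 + 3*n - 8)/(6*(n**2 + 9*n + 20)).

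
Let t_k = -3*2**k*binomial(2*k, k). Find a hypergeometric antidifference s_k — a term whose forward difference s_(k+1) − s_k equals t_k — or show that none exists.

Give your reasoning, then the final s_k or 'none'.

no hypergeometric antidifference exists

Ratio r(k) = 4*(2*k + 1)/(k + 1).
Gosper form: A/B · C(k+1)/C(k) with A=8*k + 4, B=k + 1, C=1.
Set up (8*k + 4)·f(k+1) − (k)·f(k) − (1) = 0.
deg f ≤ -1 (via 1,1,0).
deg f ≤ -1 is impossible — no certificate.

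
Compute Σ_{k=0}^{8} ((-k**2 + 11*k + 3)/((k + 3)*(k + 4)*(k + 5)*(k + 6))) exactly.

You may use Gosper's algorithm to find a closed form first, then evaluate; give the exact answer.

Σ = 223/3640

Compute t_(k+1)/t_k: get (k + 3)*(11*k - (k + 1)**2 + 14)/((k + 7)*(-k**2 + 11*k + 3)).
A = k + 3, B = k + 7, C = k**2 - 11*k - 3.
Need (k + 3)·f(k+1) − (k + 6)·f(k) = k**2 - 11*k - 3.
Degrees (1,1,2) ⇒ d ≤ 3.
Solve for f: f(k) = -k*(k**2 + 42*k - 13)/30 (degree 3 ≤ 3).
Certificate R = B(k−1)f/C = -k*(k + 6)*(k**2 + 42*k - 13)/(30*(k**2 - 11*k - 3)) gives s_k = k*(k**2 + 42*k - 13)/(30*(k + 3)*(k + 4)*(k + 5)).
Verify: (-k**2 + 11*k + 3)/(k**4 + 18*k**3 + 119*k**2 + 342*k + 360) matches t_k.
Σ_(k=0)^(8) t_k = s_(9) − s_(0) = 223/3640 − (0) = 223/3640.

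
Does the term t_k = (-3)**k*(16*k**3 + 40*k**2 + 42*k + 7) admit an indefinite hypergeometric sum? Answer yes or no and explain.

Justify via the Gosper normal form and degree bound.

Yes. s_k = (-3)**k*(-4*k**3 - k**2 + 2).

Ratio r(k) = 3*(-16*k**3 - 88*k**2 - 170*k - 105)/(16*k**3 + 40*k**2 + 42*k + 7).
Factor: A=-3; B=1; C=k**3 + 5*k**2/2 + 21*k/8 + 7/16.
Solve (-3)·f(k+1) − (1)·f(k) = k**3 + 5*k**2/2 + 21*k/8 + 7/16.
deg f ≤ 3 (via 0,0,3).
Coefficient equations give f(k) = -(4*k**3 + k**2 - 2)/16.
Then R = B(k−1)f/C = -(4*k**3 + k**2 - 2)/(16*k**3 + 40*k**2 + 42*k + 7), so s_k = R(k)·t_k = (-3)**k*(-4*k**3 - k**2 + 2).
Δs = (-3)**k*(16*k**3 + 40*k**2 + 42*k + 7), as required.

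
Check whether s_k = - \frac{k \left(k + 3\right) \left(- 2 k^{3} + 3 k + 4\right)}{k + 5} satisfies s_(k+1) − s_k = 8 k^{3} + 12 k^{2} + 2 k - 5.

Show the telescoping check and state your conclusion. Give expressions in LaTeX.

Invalid: residual \frac{2 \left(- 6 k^{4} - 52 k^{3} - 65 k^{2} - 9 k + 25\right)}{k^{2} + 11 k + 30} ≠ 0.

s_(k+1) = -(k + 1)*(k + 4)*(3*k - 2*(k + 1)**3 + 7)/(k + 6)
s_(k+1) − s_k = (8*k**5 + 88*k**4 + 270*k**3 + 247*k**2 - 13*k - 100)/(k**2 + 11*k + 30)
(s_(k+1) − s_k) − t_k = 2*(-6*k**4 - 52*k**3 - 65*k**2 - 9*k + 25)/(k**2 + 11*k + 30)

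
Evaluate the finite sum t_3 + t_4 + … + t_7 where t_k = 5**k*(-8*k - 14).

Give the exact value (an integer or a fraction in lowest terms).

Compute t_(k+1)/t_k: get 5*(4*k + 11)/(4*k + 7).
Normal form (A,B,C) = (5, 1, k + 7/4).
Key eq: (5)·f(k+1) = (1)·f(k) + (k + 7/4).
From deg A=0, deg B=0, deg C=1: d=1.
Solve for f: f(k) = (2*k + 1)/8 (degree 1 ≤ 1).
Get s_k = R·t_k = 5**k*(-2*k - 1) with R(k) = B(k−1)f(k)/C(k) = (2*k + 1)/(2*(4*k + 7)).
Δs = 5**k*(-8*k - 14), as required.
Σ_(k=3)^(7) t_k = s_(8) − s_(3) = -6640625 − (-875) = -6639750.

Σ = -6639750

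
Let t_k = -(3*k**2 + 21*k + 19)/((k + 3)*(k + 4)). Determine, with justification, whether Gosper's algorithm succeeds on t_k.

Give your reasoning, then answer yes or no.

Step 1: r(k) = (k + 3)*(21*k + 3*(k + 1)**2 + 40)/((k + 5)*(3*k**2 + 21*k + 19)).
A = k + 3, B = k + 5, C = k**2 + 7*k + 19/3.
Solve (k + 3)·f(k+1) − (k + 4)·f(k) = k**2 + 7*k + 19/3.
From deg A=1, deg B=1, deg C=2: d=2.
Solve for f: f(k) = k*(9*k + 10)/9 (degree 2 ≤ 2).
Certificate R = B(k−1)f/C = k*(k + 4)*(9*k + 10)/(3*(3*k**2 + 21*k + 19)) gives s_k = k*(-9*k - 10)/(3*(k + 3)).
s_(k+1) − s_k = (-3*k**2 - 21*k - 19)/(k**2 + 7*k + 12) = t_k.

Yes. s_k = k*(-9*k - 10)/(3*(k + 3)).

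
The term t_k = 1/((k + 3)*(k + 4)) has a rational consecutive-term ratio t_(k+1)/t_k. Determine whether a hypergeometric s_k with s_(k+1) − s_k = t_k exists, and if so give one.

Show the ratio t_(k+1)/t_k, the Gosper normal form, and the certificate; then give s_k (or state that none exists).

Ratio r(k) = (k + 3)/(k + 5).
So A=k + 3 and B=k + 5, with C=1.
Set up (k + 3)·f(k+1) − (k + 4)·f(k) − (1) = 0.
d = 1 from the (1,1,0) case.
Coefficient equations give f(k) = k/3.
R(k) = B(k−1)·f(k)/C(k) = k*(k + 4)/3; s_k = R·t_k = k/(3*(k + 3)).
Δs = 1/(k**2 + 7*k + 12), as required.

s_k = k/(3*(k + 3))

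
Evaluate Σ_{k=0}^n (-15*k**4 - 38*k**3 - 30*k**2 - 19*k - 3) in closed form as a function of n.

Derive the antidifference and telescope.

S(n) = -3*n**5 - 17*n**4 - 34*n**3 - 34*n**2 - 17*n - 3

The ratio is (15*k**4 + 98*k**3 + 234*k**2 + 253*k + 105)/(15*k**4 + 38*k**3 + 30*k**2 + 19*k + 3).
So A=1 and B=1, with C=k**4 + 38*k**3/15 + 2*k**2 + 19*k/15 + 1/5.
Set up (1)·f(k+1) − (1)·f(k) − (k**4 + 38*k**3/15 + 2*k**2 + 19*k/15 + 1/5) = 0.
From deg A=0, deg B=0, deg C=4: d=5.
Coefficient equations give f(k) = k*(3*k**4 + 2*k**3 - 4*k**2 + 4*k - 2)/15.
So s_k = (B(k−1)f/C)·t_k = (k*(3*k**4 + 2*k**3 - 4*k**2 + 4*k - 2)/(15*k**4 + 38*k**3 + 30*k**2 + 19*k + 3))·t_k = k*(-3*k**4 - 2*k**3 + 4*k**2 - 4*k + 2).
s_(k+1) − s_k = -15*k**4 - 38*k**3 - 30*k**2 - 19*k - 3 = t_k.
Telescope: S(n) = s_(n+1) − s_(0) = -3*n**5 - 17*n**4 - 34*n**3 - 34*n**2 - 17*n - 3 − (0) = -3*n**5 - 17*n**4 - 34*n**3 - 34*n**2 - 17*n - 3.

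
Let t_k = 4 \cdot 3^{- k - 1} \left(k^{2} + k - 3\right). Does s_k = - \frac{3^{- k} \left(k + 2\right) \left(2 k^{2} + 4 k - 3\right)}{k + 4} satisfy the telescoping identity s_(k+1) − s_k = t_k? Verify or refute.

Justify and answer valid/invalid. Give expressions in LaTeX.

Invalid: residual \frac{2 \cdot 3^{- k} \left(- 4 k^{3} - 26 k^{2} - 16 k + 57\right)}{3 \left(k^{2} + 9 k + 20\right)} ≠ 0.

s_(k+1) = -(k + 3)*(4*k + 2*(k + 1)**2 + 1)/(3*3**k*(k + 5))
s_(k+1) − s_k = 2*(2*k**4 + 16*k**3 + 26*k**2 - 30*k - 63)/(3*3**k*(k**2 + 9*k + 20))
(s_(k+1) − s_k) − t_k = 2*(-4*k**3 - 26*k**2 - 16*k + 57)/(3*3**k*(k**2 + 9*k + 20))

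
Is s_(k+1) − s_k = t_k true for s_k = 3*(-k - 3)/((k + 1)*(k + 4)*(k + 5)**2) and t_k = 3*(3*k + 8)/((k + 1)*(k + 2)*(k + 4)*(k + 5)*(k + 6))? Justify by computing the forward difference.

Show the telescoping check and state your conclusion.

s_(k+1) = 3*(-k - 4)/((k + 2)*(k + 5)*(k + 6)**2)
s_(k+1) − s_k = 3*(3*k**3 + 33*k**2 + 116*k + 136)/(k**7 + 29*k**6 + 349*k**5 + 2243*k**4 + 8230*k**3 + 16988*k**2 + 17880*k + 7200)
(s_(k+1) − s_k) − t_k = 6*(-4*k**2 - 31*k - 52)/(k**7 + 29*k**6 + 349*k**5 + 2243*k**4 + 8230*k**3 + 16988*k**2 + 17880*k + 7200)

Invalid: residual 6*(-4*k**2 - 31*k - 52)/(k**7 + 29*k**6 + 349*k**5 + 2243*k**4 + 8230*k**3 + 16988*k**2 + 17880*k + 7200) ≠ 0.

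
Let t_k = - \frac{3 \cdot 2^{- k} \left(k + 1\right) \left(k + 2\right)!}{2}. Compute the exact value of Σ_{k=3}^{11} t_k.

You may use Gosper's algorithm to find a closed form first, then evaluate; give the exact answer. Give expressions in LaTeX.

Σ = -127702485/2

r(k) = (k + 2)*(k + 3)/(2*(k + 1)) after simplifying.
Take A(k)=k/2 + 3/2, B(k)=1, C(k)=k + 1.
Solve (k/2 + 3/2)·f(k+1) − (1)·f(k) = k + 1.
Degrees (1,0,1) ⇒ d ≤ 0.
A polynomial solution: f(k) = 2.
Then R = B(k−1)f/C = 2/(k + 1), so s_k = R(k)·t_k = -3*factorial(k + 2)/2**k.
s_(k+1) − s_k = -3*(k + 1)*factorial(k + 2)/(2*2**k) = t_k.
Evaluate s at k=12 and k=3: -127702575/2 and -45; difference -127702485/2.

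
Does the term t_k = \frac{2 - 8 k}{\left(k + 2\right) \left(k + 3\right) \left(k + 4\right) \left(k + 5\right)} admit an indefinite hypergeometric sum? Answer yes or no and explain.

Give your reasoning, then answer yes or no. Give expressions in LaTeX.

The ratio is (k + 2)*(4*k + 3)/((k + 6)*(4*k - 1)).
So A=k + 2 and B=k + 6, with C=k - 1/4.
Solve (k + 2)·f(k+1) − (k + 5)·f(k) = k - 1/4.
Bound: deg f ≤ 3.
Solving with deg f ≤ 3: f(k) = k*(k - 2)*(k + 11)/96.
Certificate R = B(k−1)f/C = k*(k - 2)*(k + 5)*(k + 11)/(24*(4*k - 1)) gives s_k = -k*(k**2 + 9*k - 22)/(12*(k + 2)*(k + 3)*(k + 4)).
s_(k+1) − s_k = 2*(1 - 4*k)/(k**4 + 14*k**3 + 71*k**2 + 154*k + 120) = t_k.

Yes. s_k = - \frac{k \left(k^{2} + 9 k - 22\right)}{12 \left(k + 2\right) \left(k + 3\right) \left(k + 4\right)}.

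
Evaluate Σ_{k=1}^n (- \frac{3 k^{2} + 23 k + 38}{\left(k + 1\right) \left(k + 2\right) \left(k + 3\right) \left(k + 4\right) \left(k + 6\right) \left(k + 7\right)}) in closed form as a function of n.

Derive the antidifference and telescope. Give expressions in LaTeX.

S(n) = \frac{n \left(- n^{2} - 13 n - 50\right)}{56 \left(n^{3} + 13 n^{2} + 50 n + 56\right)}

Compute t_(k+1)/t_k: get (k + 1)*(k + 6)*(23*k + 3*(k + 1)**2 + 61)/((k + 5)*(k + 8)*(3*k**2 + 23*k + 38)).
Take A(k)=k + 1, B(k)=k + 8, C(k)=k**3 + 38*k**2/3 + 51*k + 190/3.
Need (k + 1)·f(k+1) − (k + 7)·f(k) = k**3 + 38*k**2/3 + 51*k + 190/3.
Degrees (1,1,3) ⇒ d ≤ 6.
Solve for f: f(k) = k*(k + 2)*(k + 4)*(k + 5)*(k**2 + 10*k + 27)/54 (degree 6 ≤ 6).
R(k) = B(k−1)·f(k)/C(k) = k*(k + 2)*(k + 4)*(k + 7)*(k**2 + 10*k + 27)/(18*(3*k**2 + 23*k + 38)); s_k = R·t_k = k*(-k**2 - 10*k - 27)/(18*(k**3 + 10*k**2 + 27*k + 18)).
Verify: (-3*k**2 - 23*k - 38)/(k**6 + 23*k**5 + 207*k**4 + 925*k**3 + 2144*k**2 + 2412*k + 1008) matches t_k.
s_(n+1) = (-n**3 - 13*n**2 - 50*n - 38)/(18*(n**3 + 13*n**2 + 50*n + 56)) and s_(1) = -19/504, so S(n) = n*(-n**2 - 13*n - 50)/(56*(n**3 + 13*n**2 + 50*n + 56)).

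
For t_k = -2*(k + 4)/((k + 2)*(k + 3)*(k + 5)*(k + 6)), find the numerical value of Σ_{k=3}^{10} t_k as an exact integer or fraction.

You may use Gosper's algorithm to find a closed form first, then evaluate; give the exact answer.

Step 1: r(k) = (k + 2)*(k + 5)**2/((k + 4)**2*(k + 7)).
Take A(k)=k + 2, B(k)=k + 7, C(k)=k**2 + 8*k + 16.
Solve (k + 2)·f(k+1) − (k + 6)·f(k) = k**2 + 8*k + 16.
From deg A=1, deg B=1, deg C=2: d=4.
A polynomial solution: f(k) = k*(k + 3)*(k + 4)*(k + 7)/20.
Then R = B(k−1)f/C = k*(k + 3)*(k + 6)*(k + 7)/(20*(k + 4)), so s_k = R(k)·t_k = k*(-k - 7)/(10*(k**2 + 7*k + 10)).
Check: Δs_k = 2*(-k - 4)/(k**4 + 16*k**3 + 91*k**2 + 216*k + 180). ✓
Sum = s_(11) − s_(3); s_(11) = -99/1040, s_(3) = -3/40 ⇒ -21/1040.

Σ = -21/1040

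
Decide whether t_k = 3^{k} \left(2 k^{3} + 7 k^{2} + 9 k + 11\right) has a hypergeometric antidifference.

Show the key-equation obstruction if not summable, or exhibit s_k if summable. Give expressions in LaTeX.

r(k) = 3*(2*k**3 + 13*k**2 + 29*k + 29)/(2*k**3 + 7*k**2 + 9*k + 11) after simplifying.
Normal form (A,B,C) = (3, 1, k**3 + 7*k**2/2 + 9*k/2 + 11/2).
f must satisfy (3)·f(k+1) − (1)·f(k) = k**3 + 7*k**2/2 + 9*k/2 + 11/2.
From deg A=0, deg B=0, deg C=3: d=3.
Solve for f: f(k) = (k**3 - k**2 + 3*k + 1)/2 (degree 3 ≤ 3).
So s_k = (B(k−1)f/C)·t_k = ((k**3 - k**2 + 3*k + 1)/(2*k**3 + 7*k**2 + 9*k + 11))·t_k = 3**k*(k**3 - k**2 + 3*k + 1).
Δs = 3**k*(2*k**3 + 7*k**2 + 9*k + 11), as required.

Yes. s_k = 3^{k} \left(k^{3} - k^{2} + 3 k + 1\right).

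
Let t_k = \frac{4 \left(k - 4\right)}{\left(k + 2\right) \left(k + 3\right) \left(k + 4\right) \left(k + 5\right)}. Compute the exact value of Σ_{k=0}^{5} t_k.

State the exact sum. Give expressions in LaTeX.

Compute t_(k+1)/t_k: get (k - 3)*(k + 2)/((k - 4)*(k + 6)).
Factor: A=k + 2; B=k + 6; C=k - 4.
Set up (k + 2)·f(k+1) − (k + 5)·f(k) − (k - 4) = 0.
Degrees (1,1,1) ⇒ d ≤ 3.
Solving with deg f ≤ 3: f(k) = -k*(k**2 + 9*k + 38)/24.
Certificate R = B(k−1)f/C = -k*(k + 5)*(k**2 + 9*k + 38)/(24*(k - 4)) gives s_k = k*(-k**2 - 9*k - 38)/(6*(k + 2)*(k + 3)*(k + 4)).
Δs = 4*(k - 4)/(k**4 + 14*k**3 + 71*k**2 + 154*k + 120), as required.
Sum = s_(6) − s_(0); s_(6) = -8/45, s_(0) = 0 ⇒ -8/45.

Σ = -8/45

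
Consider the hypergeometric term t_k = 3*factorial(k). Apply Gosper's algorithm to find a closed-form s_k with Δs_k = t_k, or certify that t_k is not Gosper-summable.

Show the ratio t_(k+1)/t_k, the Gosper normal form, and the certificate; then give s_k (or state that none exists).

none (Gosper's algorithm certifies no s_k)

The ratio is k + 1.
Gosper form: A/B · C(k+1)/C(k) with A=k + 1, B=1, C=1.
Solve (k + 1)·f(k+1) − (1)·f(k) = 1.
Bound: deg f ≤ -1.
deg f ≤ -1 is impossible — no certificate.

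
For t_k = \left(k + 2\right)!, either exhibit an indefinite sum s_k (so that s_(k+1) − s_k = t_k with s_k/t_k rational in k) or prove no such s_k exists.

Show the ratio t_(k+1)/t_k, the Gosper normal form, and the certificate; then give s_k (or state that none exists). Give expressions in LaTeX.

Compute t_(k+1)/t_k: get k + 3.
Gosper form: A/B · C(k+1)/C(k) with A=k + 3, B=1, C=1.
Need (k + 3)·f(k+1) − (1)·f(k) = 1.
deg f ≤ -1 (via 1,0,0).
Bound -1 < 0, so the key equation has no polynomial solution.

not Gosper-summable; s_k does not exist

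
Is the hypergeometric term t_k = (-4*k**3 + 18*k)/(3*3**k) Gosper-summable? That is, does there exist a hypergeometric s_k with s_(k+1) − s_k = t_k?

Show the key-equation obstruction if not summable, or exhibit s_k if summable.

t_(k+1)/t_k = (-9*k + 2*(k + 1)**3 - 9)/(3*k*(2*k**2 - 9)).
A = 1/3, B = 1, C = k**3 - 9*k/2.
Need (1/3)·f(k+1) − (1)·f(k) = k**3 - 9*k/2.
Bound: deg f ≤ 3.
Solving with deg f ≤ 3: f(k) = -3*(2*k**3 + 3*k**2 - 3*k + 1)/4.
Get s_k = R·t_k = (2*k**3 + 3*k**2 - 3*k + 1)/3**k with R(k) = B(k−1)f(k)/C(k) = -3*(2*k**3 + 3*k**2 - 3*k + 1)/(2*k*(2*k**2 - 9)).
Check: Δs_k = (-4*k**3 + 18*k)/(3*3**k). ✓

Yes. s_k = (2*k**3 + 3*k**2 - 3*k + 1)/3**k.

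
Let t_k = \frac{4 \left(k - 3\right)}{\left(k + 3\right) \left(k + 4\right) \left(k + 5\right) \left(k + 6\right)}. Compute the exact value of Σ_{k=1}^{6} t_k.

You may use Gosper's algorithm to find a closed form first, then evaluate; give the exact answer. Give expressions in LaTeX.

t_(k+1)/t_k = (k - 2)*(k + 3)/((k - 3)*(k + 7)).
Gosper form: A/B · C(k+1)/C(k) with A=k + 3, B=k + 7, C=k - 3.
Need (k + 3)·f(k+1) − (k + 6)·f(k) = k - 3.
Bound: deg f ≤ 3.
Coefficient equations give f(k) = -k*(k**2 + 12*k + 107)/120.
Then R = B(k−1)f/C = -k*(k + 6)*(k**2 + 12*k + 107)/(120*(k - 3)), so s_k = R(k)·t_k = k*(-k**2 - 12*k - 107)/(30*(k + 3)*(k + 4)*(k + 5)).
Verify: 4*(k - 3)/(k**4 + 18*k**3 + 119*k**2 + 342*k + 360) matches t_k.
Σ_(k=1)^(6) t_k = s_(7) − s_(1) = -7/165 − (-1/30) = -1/110.

Σ = -1/110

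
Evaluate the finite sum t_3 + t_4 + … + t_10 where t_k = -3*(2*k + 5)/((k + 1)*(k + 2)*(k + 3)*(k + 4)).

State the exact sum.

Σ = -3/28

Step 1: r(k) = (k + 1)*(2*k + 7)/((k + 5)*(2*k + 5)).
Take A(k)=k + 1, B(k)=k + 5, C(k)=k + 5/2.
Need (k + 1)·f(k+1) − (k + 4)·f(k) = k + 5/2.
From deg A=1, deg B=1, deg C=1: d=3.
A polynomial solution: f(k) = k*(k + 2)*(k + 4)/6.
Certificate R = B(k−1)f/C = k*(k + 2)*(k + 4)**2/(3*(2*k + 5)) gives s_k = k*(-k - 4)/(k**2 + 4*k + 3).
Check: Δs_k = 3*(-2*k - 5)/(k**4 + 10*k**3 + 35*k**2 + 50*k + 24). ✓
Sum = s_(11) − s_(3); s_(11) = -55/56, s_(3) = -7/8 ⇒ -3/28.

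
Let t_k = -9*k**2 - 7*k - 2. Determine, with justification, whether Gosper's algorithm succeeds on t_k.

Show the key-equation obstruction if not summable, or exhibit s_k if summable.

Yes. s_k = k**2*(1 - 3*k).

The ratio is (9*k**2 + 25*k + 18)/(9*k**2 + 7*k + 2).
Factor: A=1; B=1; C=k**2 + 7*k/9 + 2/9.
Key eq: (1)·f(k+1) = (1)·f(k) + (k**2 + 7*k/9 + 2/9).
Bound: deg f ≤ 3.
Solve for f: f(k) = k**2*(3*k - 1)/9 (degree 3 ≤ 3).
Get s_k = R·t_k = k**2*(1 - 3*k) with R(k) = B(k−1)f(k)/C(k) = k**2*(3*k - 1)/(9*k**2 + 7*k + 2).
Check: Δs_k = -9*k**2 - 7*k - 2. ✓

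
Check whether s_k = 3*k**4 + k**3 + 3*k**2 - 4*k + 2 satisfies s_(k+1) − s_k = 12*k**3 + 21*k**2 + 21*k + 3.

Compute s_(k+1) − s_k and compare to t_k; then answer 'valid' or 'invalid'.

s_(k+1) = 3*k**4 + 13*k**3 + 24*k**2 + 17*k + 5
s_(k+1) − s_k = 12*k**3 + 21*k**2 + 21*k + 3
(s_(k+1) − s_k) − t_k = 0

valid (s_(k+1) − s_k reduces to t_k)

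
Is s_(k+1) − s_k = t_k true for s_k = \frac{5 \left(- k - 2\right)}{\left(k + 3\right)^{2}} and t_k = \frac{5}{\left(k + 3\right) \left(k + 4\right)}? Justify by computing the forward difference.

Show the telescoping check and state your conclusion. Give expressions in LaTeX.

s_(k+1) = 5*(-k - 3)/(k + 4)**2
s_(k+1) − s_k = 5*(k**2 + 5*k + 5)/(k**4 + 14*k**3 + 73*k**2 + 168*k + 144)
(s_(k+1) − s_k) − t_k = 5*(-2*k - 7)/(k**4 + 14*k**3 + 73*k**2 + 168*k + 144)

Invalid: residual \frac{5 \left(- 2 k - 7\right)}{k^{4} + 14 k^{3} + 73 k^{2} + 168 k + 144} ≠ 0.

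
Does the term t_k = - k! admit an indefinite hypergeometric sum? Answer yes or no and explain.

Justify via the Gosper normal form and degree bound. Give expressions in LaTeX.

r(k) = k + 1 after simplifying.
Gosper form: A/B · C(k+1)/C(k) with A=k + 1, B=1, C=1.
Key eq: (k + 1)·f(k+1) = (1)·f(k) + (1).
Degrees (1,0,0) ⇒ d ≤ -1.
d = -1 < 0 ⇒ no nonzero polynomial f; not summable.

No. Not Gosper-summable.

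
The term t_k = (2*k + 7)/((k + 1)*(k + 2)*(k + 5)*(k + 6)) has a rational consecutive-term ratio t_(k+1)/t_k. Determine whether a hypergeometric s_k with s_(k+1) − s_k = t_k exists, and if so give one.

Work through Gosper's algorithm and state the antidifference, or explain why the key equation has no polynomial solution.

Compute t_(k+1)/t_k: get (k + 1)*(k + 5)*(2*k + 9)/((k + 3)*(k + 7)*(2*k + 7)).
Gosper form: A/B · C(k+1)/C(k) with A=k + 1, B=k + 7, C=k**3 + 21*k**2/2 + 73*k/2 + 42.
f must satisfy (k + 1)·f(k+1) − (k + 6)·f(k) = k**3 + 21*k**2/2 + 73*k/2 + 42.
From deg A=1, deg B=1, deg C=3: d=5.
Solve for f: f(k) = k*(k + 2)*(k + 3)*(k + 4)*(k + 6)/10 (degree 5 ≤ 5).
Get s_k = R·t_k = k*(k + 6)/(5*(k**2 + 6*k + 5)) with R(k) = B(k−1)f(k)/C(k) = k*(k + 2)*(k + 6)**2/(5*(2*k + 7)).
Check: Δs_k = (2*k + 7)/(k**4 + 14*k**3 + 65*k**2 + 112*k + 60). ✓

s_k = k*(k + 6)/(5*(k**2 + 6*k + 5))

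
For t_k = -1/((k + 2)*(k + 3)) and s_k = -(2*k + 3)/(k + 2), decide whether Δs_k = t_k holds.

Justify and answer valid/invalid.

s_(k+1) = (-2*k - 5)/(k + 3)
s_(k+1) − s_k = -1/(k**2 + 5*k + 6)
(s_(k+1) − s_k) − t_k = 0

Valid — Δs_k = t_k.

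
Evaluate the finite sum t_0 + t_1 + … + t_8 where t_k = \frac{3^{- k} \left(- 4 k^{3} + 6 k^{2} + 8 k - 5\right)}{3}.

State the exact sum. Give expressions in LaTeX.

Σ = -19199/6561

r(k) = (4*k**3 + 6*k**2 - 8*k - 5)/(3*(4*k**3 - 6*k**2 - 8*k + 5)) after simplifying.
Gosper form: A/B · C(k+1)/C(k) with A=1/3, B=1, C=k**3 - 3*k**2/2 - 2*k + 5/4.
Solve (1/3)·f(k+1) − (1)·f(k) = k**3 - 3*k**2/2 - 2*k + 5/4.
d = 3 from the (0,0,3) case.
Match coefficients ⇒ f(k) = -3*(2*k**3 - k + 3)/4.
Then R = B(k−1)f/C = -3*(2*k**3 - k + 3)/((2*k - 1)*(2*k**2 - 2*k - 5)), so s_k = R(k)·t_k = (2*k**3 - k + 3)/3**k.
Δs = (-4*k**3 + 6*k**2 + 8*k - 5)/(3*3**k), as required.
Telescoping: Σ = s_(9) − s_(0) = 484/6561 − (3) = -19199/6561.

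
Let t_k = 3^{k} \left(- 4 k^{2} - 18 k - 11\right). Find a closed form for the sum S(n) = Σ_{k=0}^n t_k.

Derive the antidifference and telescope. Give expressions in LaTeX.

S(n) = - 6 \cdot 3^{n} n^{2} - 21 \cdot 3^{n} n - 9 \cdot 3^{n} - 2

t_(k+1)/t_k = 3*(4*k**2 + 26*k + 33)/(4*k**2 + 18*k + 11).
A = 3, B = 1, C = k**2 + 9*k/2 + 11/4.
Set up (3)·f(k+1) − (1)·f(k) − (k**2 + 9*k/2 + 11/4) = 0.
Degrees (0,0,2) ⇒ d ≤ 2.
Solving with deg f ≤ 2: f(k) = (k + 2)*(2*k - 1)/4.
R(k) = B(k−1)·f(k)/C(k) = (k + 2)*(2*k - 1)/(4*k**2 + 18*k + 11); s_k = R·t_k = 3**k*(-2*k**2 - 3*k + 2).
s_(k+1) − s_k = 3**k*(-4*k**2 - 18*k - 11) = t_k.
Σ_(k=0)^n t_k = s_(n+1) − s_(0) = (3**(n + 1)*(-2*n**2 - 7*n - 3)) − (2), i.e. -6*3**n*n**2 - 21*3**n*n - 9*3**n - 2.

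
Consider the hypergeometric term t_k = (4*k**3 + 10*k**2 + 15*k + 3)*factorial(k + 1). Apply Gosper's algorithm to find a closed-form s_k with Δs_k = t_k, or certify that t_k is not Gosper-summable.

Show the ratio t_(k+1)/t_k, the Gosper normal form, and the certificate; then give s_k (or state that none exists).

s_k = (4*k**2 - 2*k - 1)*factorial(k + 1)

t_(k+1)/t_k = (4*k**4 + 30*k**3 + 91*k**2 + 126*k + 64)/(4*k**3 + 10*k**2 + 15*k + 3).
Factor: A=k + 2; B=1; C=k**3 + 5*k**2/2 + 15*k/4 + 3/4.
Set up (k + 2)·f(k+1) − (1)·f(k) − (k**3 + 5*k**2/2 + 15*k/4 + 3/4) = 0.
deg f ≤ 2 (via 1,0,3).
Solve for f: f(k) = (4*k**2 - 2*k - 1)/4 (degree 2 ≤ 2).
Certificate R = B(k−1)f/C = (4*k**2 - 2*k - 1)/(4*k**3 + 10*k**2 + 15*k + 3) gives s_k = (4*k**2 - 2*k - 1)*factorial(k + 1).
Verify: (4*k**3 + 10*k**2 + 15*k + 3)*factorial(k + 1) matches t_k.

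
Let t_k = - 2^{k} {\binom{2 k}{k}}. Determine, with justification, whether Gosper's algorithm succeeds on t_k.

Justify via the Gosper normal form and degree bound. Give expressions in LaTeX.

No — negative degree bound, so no certificate f.

The ratio is 4*(2*k + 1)/(k + 1).
Factor: A=8*k + 4; B=k + 1; C=1.
Key eq: (8*k + 4)·f(k+1) = (k)·f(k) + (1).
Bound: deg f ≤ -1.
deg f ≤ -1 is impossible — no certificate.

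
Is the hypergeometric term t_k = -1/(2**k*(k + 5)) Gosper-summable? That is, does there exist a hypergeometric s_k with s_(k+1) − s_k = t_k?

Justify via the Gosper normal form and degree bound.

No — key equation has no polynomial f.

The ratio is (k + 5)/(2*(k + 6)).
Normal form (A,B,C) = (k/2 + 5/2, k + 6, 1).
Solve (k/2 + 5/2)·f(k+1) − (k + 5)·f(k) = 1.
deg f ≤ -1 (via 1,1,0).
d = -1 < 0 ⇒ no nonzero polynomial f; not summable.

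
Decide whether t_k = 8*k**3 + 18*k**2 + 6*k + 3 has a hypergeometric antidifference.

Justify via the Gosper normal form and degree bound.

Yes. s_k = k*(2*k**3 + 2*k**2 - 4*k + 3).

The ratio is (8*k**3 + 42*k**2 + 66*k + 35)/(8*k**3 + 18*k**2 + 6*k + 3).
A = 1, B = 1, C = k**3 + 9*k**2/4 + 3*k/4 + 3/8.
Need (1)·f(k+1) − (1)·f(k) = k**3 + 9*k**2/4 + 3*k/4 + 3/8.
Bound: deg f ≤ 4.
Match coefficients ⇒ f(k) = k*(2*k**3 + 2*k**2 - 4*k + 3)/8.
R(k) = B(k−1)·f(k)/C(k) = k*(2*k**3 + 2*k**2 - 4*k + 3)/(8*k**3 + 18*k**2 + 6*k + 3); s_k = R·t_k = k*(2*k**3 + 2*k**2 - 4*k + 3).
s_(k+1) − s_k = 8*k**3 + 18*k**2 + 6*k + 3 = t_k.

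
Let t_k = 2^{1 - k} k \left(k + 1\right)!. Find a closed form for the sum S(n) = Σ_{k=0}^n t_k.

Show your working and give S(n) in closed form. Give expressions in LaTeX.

r(k) = (k + 1)*(k + 2)/(2*k) after simplifying.
A = k/2 + 1, B = 1, C = k.
Key eq: (k/2 + 1)·f(k+1) = (1)·f(k) + (k).
Bound: deg f ≤ 0.
Solve for f: f(k) = 2 (degree 0 ≤ 0).
R(k) = B(k−1)·f(k)/C(k) = 2/k; s_k = R·t_k = 2**(2 - k)*factorial(k + 1).
Check: Δs_k = 2**(1 - k)*k*factorial(k + 1). ✓
Telescope: S(n) = s_(n+1) − s_(0) = 2**(1 - n)*factorial(n + 2) − (4) = -4 + 2*factorial(n + 2)/2**n.

S(n) = -4 + 2 \cdot 2^{- n} \left(n + 2\right)!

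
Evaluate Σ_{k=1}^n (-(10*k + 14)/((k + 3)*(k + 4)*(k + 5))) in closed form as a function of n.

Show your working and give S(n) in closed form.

S(n) = 2*n*(-4*n - 11)/(5*(n**2 + 9*n + 20))

r(k) = (k + 3)*(5*k + 12)/((k + 6)*(5*k + 7)) after simplifying.
Normal form (A,B,C) = (k + 3, k + 6, k + 7/5).
Key eq: (k + 3)·f(k+1) = (k + 5)·f(k) + (k + 7/5).
Degrees (1,1,1) ⇒ d ≤ 2.
Solving with deg f ≤ 2: f(k) = k*(11*k + 17)/60.
So s_k = (B(k−1)f/C)·t_k = (k*(k + 5)*(11*k + 17)/(12*(5*k + 7)))·t_k = -k*(11*k + 17)/(6*(k + 3)*(k + 4)).
Verify: 2*(-5*k - 7)/(k**3 + 12*k**2 + 47*k + 60) matches t_k.
Evaluate: s_(n+1) = (-11*n**2 - 39*n - 28)/(6*(n**2 + 9*n + 20)); subtract s_(1) = -7/30 ⇒ S(n) = 2*n*(-4*n - 11)/(5*(n**2 + 9*n + 20)).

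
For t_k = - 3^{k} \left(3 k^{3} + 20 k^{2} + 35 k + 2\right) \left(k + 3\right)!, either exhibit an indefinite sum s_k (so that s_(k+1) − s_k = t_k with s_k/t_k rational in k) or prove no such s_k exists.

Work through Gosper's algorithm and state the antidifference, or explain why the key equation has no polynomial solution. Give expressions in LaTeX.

Step 1: r(k) = 3*(3*k**4 + 41*k**3 + 200*k**2 + 396*k + 240)/(3*k**3 + 20*k**2 + 35*k + 2).
Normal form (A,B,C) = (3*k + 12, 1, k**3 + 20*k**2/3 + 35*k/3 + 2/3).
Need (3*k + 12)·f(k+1) − (1)·f(k) = k**3 + 20*k**2/3 + 35*k/3 + 2/3.
deg f ≤ 2 (via 1,0,3).
A polynomial solution: f(k) = (k - 1)*(k + 2)/3.
Certificate R = B(k−1)f/C = (k - 1)*(k + 2)/(3*k**3 + 20*k**2 + 35*k + 2) gives s_k = -3**k*(k - 1)*(k + 2)*factorial(k + 3).
s_(k+1) − s_k = -3**k*(3*k**3 + 20*k**2 + 35*k + 2)*factorial(k + 3) = t_k.

s_k = - 3^{k} \left(k - 1\right) \left(k + 2\right) \left(k + 3\right)!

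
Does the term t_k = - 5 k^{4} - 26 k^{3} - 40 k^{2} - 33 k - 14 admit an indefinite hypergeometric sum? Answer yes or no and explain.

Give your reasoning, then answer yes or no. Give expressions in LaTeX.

Yes. s_k = k \left(- k^{4} - 4 k^{3} - 2 k^{2} - 3 k - 4\right).

t_(k+1)/t_k = (5*k**4 + 46*k**3 + 148*k**2 + 211*k + 118)/(5*k**4 + 26*k**3 + 40*k**2 + 33*k + 14).
So A=1 and B=1, with C=k**4 + 26*k**3/5 + 8*k**2 + 33*k/5 + 14/5.
Need (1)·f(k+1) − (1)·f(k) = k**4 + 26*k**3/5 + 8*k**2 + 33*k/5 + 14/5.
From deg A=0, deg B=0, deg C=4: d=5.
Solve for f: f(k) = k*(k + 1)*(k**3 + 3*k**2 - k + 4)/5 (degree 5 ≤ 5).
R(k) = B(k−1)·f(k)/C(k) = k*(k**3 + 3*k**2 - k + 4)/(5*k**3 + 21*k**2 + 19*k + 14); s_k = R·t_k = k*(-k**4 - 4*k**3 - 2*k**2 - 3*k - 4).
Δs = -5*k**4 - 26*k**3 - 40*k**2 - 33*k - 14, as required.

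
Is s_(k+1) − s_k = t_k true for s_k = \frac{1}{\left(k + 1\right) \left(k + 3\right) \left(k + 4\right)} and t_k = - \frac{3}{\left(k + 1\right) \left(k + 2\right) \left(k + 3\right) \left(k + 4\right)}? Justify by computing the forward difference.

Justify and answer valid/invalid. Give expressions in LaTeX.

Invalid: residual \frac{8}{k^{5} + 15 k^{4} + 85 k^{3} + 225 k^{2} + 274 k + 120} ≠ 0.

s_(k+1) = 1/((k + 2)*(k + 4)*(k + 5))
s_(k+1) − s_k = ((k + 1)*(k + 3) - (k + 2)*(k + 5))/((k + 1)*(k + 2)*(k + 3)*(k + 4)*(k + 5))
(s_(k+1) − s_k) − t_k = 8/(k**5 + 15*k**4 + 85*k**3 + 225*k**2 + 274*k + 120)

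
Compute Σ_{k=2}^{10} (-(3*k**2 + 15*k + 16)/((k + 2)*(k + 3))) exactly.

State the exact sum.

Compute t_(k+1)/t_k: get (k + 2)*(15*k + 3*(k + 1)**2 + 31)/((k + 4)*(3*k**2 + 15*k + 16)).
A = k + 2, B = k + 4, C = k**2 + 5*k + 16/3.
Set up (k + 2)·f(k+1) − (k + 3)·f(k) − (k**2 + 5*k + 16/3) = 0.
d = 2 from the (1,1,2) case.
Solve for f: f(k) = k*(3*k + 5)/3 (degree 2 ≤ 2).
So s_k = (B(k−1)f/C)·t_k = (k*(k + 3)*(3*k + 5)/(3*k**2 + 15*k + 16))·t_k = k*(-3*k - 5)/(k + 2).
Δs = (-3*k**2 - 15*k - 16)/(k**2 + 5*k + 6), as required.
Σ_(k=2)^(10) t_k = s_(11) − s_(2) = -418/13 − (-11/2) = -693/26.

Σ = -693/26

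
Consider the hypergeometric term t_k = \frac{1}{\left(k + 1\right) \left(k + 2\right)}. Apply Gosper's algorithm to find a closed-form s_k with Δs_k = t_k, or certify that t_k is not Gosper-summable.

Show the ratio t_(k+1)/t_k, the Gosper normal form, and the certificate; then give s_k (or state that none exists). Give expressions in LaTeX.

s_k = \frac{k}{k + 1}

r(k) = (k + 1)/(k + 3) after simplifying.
Gosper form: A/B · C(k+1)/C(k) with A=k + 1, B=k + 3, C=1.
Key eq: (k + 1)·f(k+1) = (k + 2)·f(k) + (1).
deg f ≤ 1 (via 1,1,0).
Solving with deg f ≤ 1: f(k) = k.
So s_k = (B(k−1)f/C)·t_k = (k*(k + 2))·t_k = k/(k + 1).
s_(k+1) − s_k = 1/(k**2 + 3*k + 2) = t_k.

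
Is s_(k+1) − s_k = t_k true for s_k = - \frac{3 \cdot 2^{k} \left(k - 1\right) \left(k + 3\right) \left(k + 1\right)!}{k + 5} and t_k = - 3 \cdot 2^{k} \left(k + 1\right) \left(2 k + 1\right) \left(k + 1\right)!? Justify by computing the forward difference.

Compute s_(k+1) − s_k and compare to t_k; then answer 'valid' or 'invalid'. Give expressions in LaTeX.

Invalid: residual \frac{6 \cdot 2^{k} \left(2 k^{3} + 13 k^{2} + 15 k + 6\right) \left(k + 1\right)!}{\left(k + 5\right) \left(k + 6\right)} ≠ 0.

s_(k+1) = -6*2**k*k*(k + 4)*factorial(k + 2)/(k + 6)
s_(k+1) − s_k = -3*2**k*(2*k**4 + 21*k**3 + 68*k**2 + 71*k + 18)*factorial(k + 1)/((k + 5)*(k + 6))
(s_(k+1) − s_k) − t_k = 6*2**k*(2*k**3 + 13*k**2 + 15*k + 6)*factorial(k + 1)/((k + 5)*(k + 6))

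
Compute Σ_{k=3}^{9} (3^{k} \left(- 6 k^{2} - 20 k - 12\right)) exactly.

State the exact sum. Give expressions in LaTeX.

Ratio r(k) = 3*(3*k**2 + 16*k + 19)/(3*k**2 + 10*k + 6).
Normal form (A,B,C) = (3, 1, k**2 + 10*k/3 + 2).
Solve (3)·f(k+1) − (1)·f(k) = k**2 + 10*k/3 + 2.
d = 2 from the (0,0,2) case.
Solve for f: f(k) = k*(3*k + 1)/6 (degree 2 ≤ 2).
So s_k = (B(k−1)f/C)·t_k = (k*(3*k + 1)/(2*(3*k**2 + 10*k + 6)))·t_k = 3**k*k*(-3*k - 1).
Check: Δs_k = 3**k*(-6*k**2 - 20*k - 12). ✓
Telescoping: Σ = s_(10) − s_(3) = -18305190 − (-810) = -18304380.

Σ = -18304380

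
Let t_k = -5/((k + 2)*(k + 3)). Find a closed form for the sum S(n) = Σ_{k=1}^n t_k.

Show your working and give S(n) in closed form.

S(n) = -5*n/(3*n + 9)

t_(k+1)/t_k = (k + 2)/(k + 4).
Normal form (A,B,C) = (k + 2, k + 4, 1).
Key eq: (k + 2)·f(k+1) = (k + 3)·f(k) + (1).
Degrees (1,1,0) ⇒ d ≤ 1.
Solving with deg f ≤ 1: f(k) = k/2.
So s_k = (B(k−1)f/C)·t_k = (k*(k + 3)/2)·t_k = -5*k/(2*k + 4).
Δs = -5/(k**2 + 5*k + 6), as required.
Evaluate: s_(n+1) = 5*(-n - 1)/(2*(n + 3)); subtract s_(1) = -5/6 ⇒ S(n) = -5*n/(3*n + 9).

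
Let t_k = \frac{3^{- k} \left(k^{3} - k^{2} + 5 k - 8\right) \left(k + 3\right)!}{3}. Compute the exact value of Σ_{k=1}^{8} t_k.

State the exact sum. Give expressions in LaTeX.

Ratio r(k) = (k + 4)*(5*k + (k + 1)**3 - (k + 1)**2 - 3)/(3*(k**3 - k**2 + 5*k - 8)).
Normal form (A,B,C) = (k/3 + 4/3, 1, k**3 - k**2 + 5*k - 8).
Need (k/3 + 4/3)·f(k+1) − (1)·f(k) = k**3 - k**2 + 5*k - 8.
d = 2 from the (1,0,3) case.
A polynomial solution: f(k) = 3*(k - 2)**2.
R(k) = B(k−1)·f(k)/C(k) = 3*(k - 2)**2/(k**3 - k**2 + 5*k - 8); s_k = R·t_k = (k - 2)**2*factorial(k + 3)/3**k.
Δs = (k**3 - k**2 + 5*k - 8)*factorial(k + 3)/(3*3**k), as required.
Sum = s_(9) − s_(1); s_(9) = 96588800/81, s_(1) = 8 ⇒ 96588152/81.

Σ = 96588152/81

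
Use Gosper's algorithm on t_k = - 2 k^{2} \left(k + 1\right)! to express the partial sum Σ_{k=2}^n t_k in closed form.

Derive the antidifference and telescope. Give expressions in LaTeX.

Ratio r(k) = (k + 1)**2*(k + 2)/k**2.
Normal form (A,B,C) = (k + 2, 1, k**2).
Key eq: (k + 2)·f(k+1) = (1)·f(k) + (k**2).
Degrees (1,0,2) ⇒ d ≤ 1.
Coefficient equations give f(k) = k - 2.
Then R = B(k−1)f/C = (k - 2)/k**2, so s_k = R(k)·t_k = -2*(k - 2)*factorial(k + 1).
Verify: -2*k**2*factorial(k + 1) matches t_k.
s_(n+1) = -2*(n - 1)*factorial(n + 2) and s_(2) = 0, so S(n) = -2*(n - 1)*factorial(n + 2).

S(n) = - 2 \left(n - 1\right) \left(n + 2\right)!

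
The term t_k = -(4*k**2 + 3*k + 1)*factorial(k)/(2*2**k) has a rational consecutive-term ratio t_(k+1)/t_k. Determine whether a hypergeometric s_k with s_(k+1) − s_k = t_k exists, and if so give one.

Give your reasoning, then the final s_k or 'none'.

s_k = -(4*k + 3)*factorial(k)/2**k

r(k) = (k + 1)*(3*k + 4*(k + 1)**2 + 4)/(2*(4*k**2 + 3*k + 1)) after simplifying.
A = k/2 + 1/2, B = 1, C = k**2 + 3*k/4 + 1/4.
Key eq: (k/2 + 1/2)·f(k+1) = (1)·f(k) + (k**2 + 3*k/4 + 1/4).
d = 1 from the (1,0,2) case.
Solve for f: f(k) = (4*k + 3)/2 (degree 1 ≤ 1).
Get s_k = R·t_k = -(4*k + 3)*factorial(k)/2**k with R(k) = B(k−1)f(k)/C(k) = 2*(4*k + 3)/(4*k**2 + 3*k + 1).
Δs = -(4*k**2 + 3*k + 1)*factorial(k)/(2*2**k), as required.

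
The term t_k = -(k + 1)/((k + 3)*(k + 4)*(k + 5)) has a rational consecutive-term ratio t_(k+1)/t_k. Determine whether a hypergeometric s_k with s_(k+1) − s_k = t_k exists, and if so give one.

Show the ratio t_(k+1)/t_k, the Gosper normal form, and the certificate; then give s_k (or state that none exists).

The ratio is (k + 2)*(k + 3)/((k + 1)*(k + 6)).
Gosper form: A/B · C(k+1)/C(k) with A=k + 3, B=k + 6, C=k + 1.
Solve (k + 3)·f(k+1) − (k + 5)·f(k) = k + 1.
Degrees (1,1,1) ⇒ d ≤ 2.
A polynomial solution: f(k) = k*(k + 1)/6.
Then R = B(k−1)f/C = k*(k + 5)/6, so s_k = R(k)·t_k = k*(-k - 1)/(6*(k + 3)*(k + 4)).
Δs = (-k - 1)/(k**3 + 12*k**2 + 47*k + 60), as required.

s_k = k*(-k - 1)/(6*(k + 3)*(k + 4))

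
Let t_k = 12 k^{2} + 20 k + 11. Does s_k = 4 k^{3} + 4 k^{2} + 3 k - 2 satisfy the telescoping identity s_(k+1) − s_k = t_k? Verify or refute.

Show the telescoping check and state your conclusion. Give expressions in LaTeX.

Valid: the claim telescopes to t_k.

s_(k+1) = 4*k**3 + 16*k**2 + 23*k + 9
s_(k+1) − s_k = 12*k**2 + 20*k + 11
(s_(k+1) − s_k) − t_k = 0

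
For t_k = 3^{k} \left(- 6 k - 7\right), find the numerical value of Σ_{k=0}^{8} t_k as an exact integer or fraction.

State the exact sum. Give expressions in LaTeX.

r(k) = 3*(6*k + 13)/(6*k + 7) after simplifying.
Take A(k)=3, B(k)=1, C(k)=k + 7/6.
f must satisfy (3)·f(k+1) − (1)·f(k) = k + 7/6.
Degrees (0,0,1) ⇒ d ≤ 1.
Coefficient equations give f(k) = (3*k - 1)/6.
Get s_k = R·t_k = 3**k*(1 - 3*k) with R(k) = B(k−1)f(k)/C(k) = (3*k - 1)/(6*k + 7).
Check: Δs_k = 3**k*(-6*k - 7). ✓
Σ_(k=0)^(8) t_k = s_(9) − s_(0) = -511758 − (1) = -511759.

Σ = -511759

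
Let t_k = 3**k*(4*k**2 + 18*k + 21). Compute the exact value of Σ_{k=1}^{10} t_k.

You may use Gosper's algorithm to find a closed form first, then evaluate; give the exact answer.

Σ = 49246842

t_(k+1)/t_k = 3*(4*k**2 + 26*k + 43)/(4*k**2 + 18*k + 21).
Gosper form: A/B · C(k+1)/C(k) with A=3, B=1, C=k**2 + 9*k/2 + 21/4.
Key eq: (3)·f(k+1) = (1)·f(k) + (k**2 + 9*k/2 + 21/4).
Degrees (0,0,2) ⇒ d ≤ 2.
Solving with deg f ≤ 2: f(k) = (2*k**2 + 3*k + 3)/4.
R(k) = B(k−1)·f(k)/C(k) = (2*k**2 + 3*k + 3)/(4*k**2 + 18*k + 21); s_k = R·t_k = 3**k*(2*k**2 + 3*k + 3).
Check: Δs_k = 3**k*(4*k**2 + 18*k + 21). ✓
Telescoping: Σ = s_(11) − s_(1) = 49246866 − (24) = 49246842.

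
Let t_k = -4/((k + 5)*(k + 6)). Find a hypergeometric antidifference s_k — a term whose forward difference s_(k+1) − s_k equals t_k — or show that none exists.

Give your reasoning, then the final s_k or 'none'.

s_k = -4*k/(5*k + 25)

Ratio r(k) = (k + 5)/(k + 7).
Take A(k)=k + 5, B(k)=k + 7, C(k)=1.
Key eq: (k + 5)·f(k+1) = (k + 6)·f(k) + (1).
From deg A=1, deg B=1, deg C=0: d=1.
A polynomial solution: f(k) = k/5.
So s_k = (B(k−1)f/C)·t_k = (k*(k + 6)/5)·t_k = -4*k/(5*k + 25).
Verify: -4/(k**2 + 11*k + 30) matches t_k.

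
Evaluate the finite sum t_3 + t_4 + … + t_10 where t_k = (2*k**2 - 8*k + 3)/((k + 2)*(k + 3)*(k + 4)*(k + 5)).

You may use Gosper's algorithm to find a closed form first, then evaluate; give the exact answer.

Σ = 4/195

The ratio is (2*k**3 - 11*k - 6)/(2*k**3 + 4*k**2 - 45*k + 18).
Gosper form: A/B · C(k+1)/C(k) with A=k + 2, B=k + 6, C=k**2 - 4*k + 3/2.
Key eq: (k + 2)·f(k+1) = (k + 5)·f(k) + (k**2 - 4*k + 3/2).
d = 3 from the (1,1,2) case.
Solve for f: f(k) = k*(k**2 - 7*k + 18)/16 (degree 3 ≤ 3).
So s_k = (B(k−1)f/C)·t_k = (k*(k + 5)*(k**2 - 7*k + 18)/(8*(2*k**2 - 8*k + 3)))·t_k = k*(k**2 - 7*k + 18)/(8*(k + 2)*(k + 3)*(k + 4)).
Check: Δs_k = (2*k**2 - 8*k + 3)/(k**4 + 14*k**3 + 71*k**2 + 154*k + 120). ✓
Evaluate s at k=11 and k=3: 341/10920 and 3/280; difference 4/195.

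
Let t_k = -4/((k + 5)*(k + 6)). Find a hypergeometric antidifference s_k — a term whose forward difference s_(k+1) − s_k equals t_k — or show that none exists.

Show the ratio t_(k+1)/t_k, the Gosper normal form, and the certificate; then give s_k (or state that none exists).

s_k = -4*k/(5*k + 25)

Step 1: r(k) = (k + 5)/(k + 7).
Gosper form: A/B · C(k+1)/C(k) with A=k + 5, B=k + 7, C=1.
Set up (k + 5)·f(k+1) − (k + 6)·f(k) − (1) = 0.
d = 1 from the (1,1,0) case.
A polynomial solution: f(k) = k/5.
Then R = B(k−1)f/C = k*(k + 6)/5, so s_k = R(k)·t_k = -4*k/(5*k + 25).
s_(k+1) − s_k = -4/(k**2 + 11*k + 30) = t_k.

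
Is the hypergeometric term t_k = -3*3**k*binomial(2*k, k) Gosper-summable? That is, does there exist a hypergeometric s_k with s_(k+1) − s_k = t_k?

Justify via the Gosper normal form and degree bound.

No — negative degree bound, so no certificate f.

r(k) = 6*(2*k + 1)/(k + 1) after simplifying.
A = 12*k + 6, B = k + 1, C = 1.
f must satisfy (12*k + 6)·f(k+1) − (k)·f(k) = 1.
From deg A=1, deg B=1, deg C=0: d=-1.
deg f ≤ -1 is impossible — no certificate.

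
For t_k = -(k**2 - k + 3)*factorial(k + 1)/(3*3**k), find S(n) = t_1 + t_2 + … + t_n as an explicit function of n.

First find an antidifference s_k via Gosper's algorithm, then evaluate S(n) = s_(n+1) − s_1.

Ratio r(k) = (k + 2)*(-k + (k + 1)**2 + 2)/(3*(k**2 - k + 3)).
Gosper form: A/B · C(k+1)/C(k) with A=k/3 + 2/3, B=1, C=k**2 - k + 3.
Key eq: (k/3 + 2/3)·f(k+1) = (1)·f(k) + (k**2 - k + 3).
Bound: deg f ≤ 1.
Solving with deg f ≤ 1: f(k) = 3*(k - 1).
Get s_k = R·t_k = -(k - 1)*factorial(k + 1)/3**k with R(k) = B(k−1)f(k)/C(k) = 3*(k - 1)/(k**2 - k + 3).
s_(k+1) − s_k = -(k**2 - k + 3)*factorial(k + 1)/(3*3**k) = t_k.
Telescope: S(n) = s_(n+1) − s_(1) = -3**(-n - 1)*n*factorial(n + 2) − (0) = -3**(-n - 1)*n*factorial(n + 2).

S(n) = -3**(-n - 1)*n*factorial(n + 2)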